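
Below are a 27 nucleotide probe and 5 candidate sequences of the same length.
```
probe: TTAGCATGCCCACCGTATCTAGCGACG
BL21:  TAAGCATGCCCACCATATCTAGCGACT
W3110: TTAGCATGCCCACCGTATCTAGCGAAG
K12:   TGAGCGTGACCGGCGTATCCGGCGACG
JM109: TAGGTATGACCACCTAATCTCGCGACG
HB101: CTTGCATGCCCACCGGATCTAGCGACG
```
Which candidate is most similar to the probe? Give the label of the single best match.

W3110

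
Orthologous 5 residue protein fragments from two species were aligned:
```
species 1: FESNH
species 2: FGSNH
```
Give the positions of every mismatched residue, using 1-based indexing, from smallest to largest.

Scanning 1-based: 2: E/G.

2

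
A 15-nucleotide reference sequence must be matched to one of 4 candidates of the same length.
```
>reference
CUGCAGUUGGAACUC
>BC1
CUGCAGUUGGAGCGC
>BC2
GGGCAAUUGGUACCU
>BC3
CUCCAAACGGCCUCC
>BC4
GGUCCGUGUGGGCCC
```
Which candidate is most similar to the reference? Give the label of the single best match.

BC1 differs at 2 bases; BC2 differs at 6 bases; BC3 differs at 8 bases; BC4 differs at 9 bases. The closest is BC1.

BC1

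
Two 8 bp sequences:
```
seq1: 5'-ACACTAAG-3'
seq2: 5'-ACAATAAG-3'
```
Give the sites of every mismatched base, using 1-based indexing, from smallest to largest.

4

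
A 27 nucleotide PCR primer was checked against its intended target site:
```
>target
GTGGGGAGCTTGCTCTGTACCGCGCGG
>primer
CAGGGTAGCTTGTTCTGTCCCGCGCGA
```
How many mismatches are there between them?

Comparing position by position, 6 sites differ: 1 (G/C), 2 (T/A), 6 (G/T), 13 (C/T), 19 (A/C), 27 (G/A).

6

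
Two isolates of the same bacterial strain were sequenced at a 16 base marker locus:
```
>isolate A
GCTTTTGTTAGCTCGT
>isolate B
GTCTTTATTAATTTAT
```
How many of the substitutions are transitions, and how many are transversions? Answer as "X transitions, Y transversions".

7 transitions, 0 transversions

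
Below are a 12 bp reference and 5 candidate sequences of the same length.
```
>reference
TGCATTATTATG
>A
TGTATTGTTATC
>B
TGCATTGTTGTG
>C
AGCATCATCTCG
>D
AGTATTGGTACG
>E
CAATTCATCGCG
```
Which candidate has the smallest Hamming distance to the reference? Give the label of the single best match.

B

A differs at 3 positions; B differs at 2 positions; C differs at 5 positions; D differs at 5 positions; E differs at 8 positions. The closest is B.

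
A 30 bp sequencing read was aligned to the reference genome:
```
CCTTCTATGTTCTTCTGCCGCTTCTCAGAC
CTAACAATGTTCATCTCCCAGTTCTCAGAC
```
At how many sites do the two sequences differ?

8

The sequences differ at sites 2, 3, 4, 6, 13, 17, 20, 21 (1-based) — 8 in total.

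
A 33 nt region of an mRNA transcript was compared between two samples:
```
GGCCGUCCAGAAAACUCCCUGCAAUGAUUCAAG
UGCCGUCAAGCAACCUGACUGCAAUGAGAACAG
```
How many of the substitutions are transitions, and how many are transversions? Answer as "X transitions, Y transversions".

0 transitions, 10 transversions

Transitions (purine↔purine or pyrimidine↔pyrimidine): none.
Transversions (purine↔pyrimidine): 1 G→U, 8 C→A, 11 A→C, 14 A→C, 17 C→G, 18 C→A, 28 U→G, 29 U→A, 30 C→A, 31 A→C.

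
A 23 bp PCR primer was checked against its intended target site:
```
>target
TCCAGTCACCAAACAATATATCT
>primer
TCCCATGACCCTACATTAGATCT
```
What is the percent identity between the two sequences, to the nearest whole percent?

70%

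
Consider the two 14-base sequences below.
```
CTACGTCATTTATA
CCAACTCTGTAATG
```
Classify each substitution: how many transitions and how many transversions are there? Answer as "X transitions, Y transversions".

Transitions (purine↔purine or pyrimidine↔pyrimidine): 2 T→C, 14 A→G.
Transversions (purine↔pyrimidine): 4 C→A, 5 G→C, 8 A→T, 9 T→G, 11 T→A.

2 transitions, 5 transversions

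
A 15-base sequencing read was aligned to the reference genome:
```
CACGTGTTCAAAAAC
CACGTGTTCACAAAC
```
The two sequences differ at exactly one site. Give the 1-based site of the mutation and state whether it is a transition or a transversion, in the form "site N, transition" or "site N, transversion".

site 11, transversion

Site 11 changes A→C. A is a purine and C is a pyrimidine, so this is a transversion.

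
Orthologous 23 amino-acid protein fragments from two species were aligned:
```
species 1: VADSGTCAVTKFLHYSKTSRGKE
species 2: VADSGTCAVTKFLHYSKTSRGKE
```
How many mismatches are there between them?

No positions differ; the sequences are identical.

0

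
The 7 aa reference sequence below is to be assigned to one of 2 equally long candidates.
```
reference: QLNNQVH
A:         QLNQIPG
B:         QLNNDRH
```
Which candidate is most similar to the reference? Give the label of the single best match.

B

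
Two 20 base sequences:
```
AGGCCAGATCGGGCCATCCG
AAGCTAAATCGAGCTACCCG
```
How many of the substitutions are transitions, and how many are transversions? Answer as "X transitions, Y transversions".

6 transitions, 0 transversions

Mismatches (1-based):
site 2: G→A (purine→purine, transition)
site 5: C→T (pyrimidine→pyrimidine, transition)
site 7: G→A (purine→purine, transition)
site 12: G→A (purine→purine, transition)
site 15: C→T (pyrimidine→pyrimidine, transition)
site 17: T→C (pyrimidine→pyrimidine, transition)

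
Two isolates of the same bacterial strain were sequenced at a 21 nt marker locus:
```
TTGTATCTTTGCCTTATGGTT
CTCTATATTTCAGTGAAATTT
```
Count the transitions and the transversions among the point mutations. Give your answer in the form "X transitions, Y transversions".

2 transitions, 8 transversions

Transitions (purine↔purine or pyrimidine↔pyrimidine): 1 T→C, 18 G→A.
Transversions (purine↔pyrimidine): 3 G→C, 7 C→A, 11 G→C, 12 C→A, 13 C→G, 15 T→G, 17 T→A, 19 G→T.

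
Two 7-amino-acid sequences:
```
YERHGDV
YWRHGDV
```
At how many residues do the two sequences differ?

1

Mismatches (1-based): residue 2: E→W.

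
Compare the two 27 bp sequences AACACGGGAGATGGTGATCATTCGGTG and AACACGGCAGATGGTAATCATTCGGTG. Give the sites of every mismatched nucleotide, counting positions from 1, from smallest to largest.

Differences at site 8 (G→C), site 16 (G→A).

8, 16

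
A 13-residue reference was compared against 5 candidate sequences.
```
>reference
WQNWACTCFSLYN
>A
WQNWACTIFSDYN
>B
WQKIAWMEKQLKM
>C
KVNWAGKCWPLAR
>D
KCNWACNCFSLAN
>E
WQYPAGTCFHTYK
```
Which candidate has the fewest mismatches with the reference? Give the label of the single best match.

A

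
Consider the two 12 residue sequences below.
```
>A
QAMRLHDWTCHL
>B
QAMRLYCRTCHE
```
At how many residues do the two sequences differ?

Mismatches (1-based): residue 6: H→Y; residue 7: D→C; residue 8: W→R; residue 12: L→E.

4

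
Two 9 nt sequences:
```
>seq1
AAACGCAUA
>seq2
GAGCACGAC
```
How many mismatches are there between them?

6

Mismatches (1-based): site 1: A→G; site 3: A→G; site 5: G→A; site 7: A→G; site 8: U→A; site 9: A→C.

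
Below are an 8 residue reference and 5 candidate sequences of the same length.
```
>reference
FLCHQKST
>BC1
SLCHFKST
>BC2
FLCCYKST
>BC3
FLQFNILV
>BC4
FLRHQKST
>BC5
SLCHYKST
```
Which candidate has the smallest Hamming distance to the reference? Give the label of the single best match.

BC4

Hamming distances to reference — BC1: 2; BC2: 2; BC3: 6; BC4: 1; BC5: 2.
Smallest is BC4 with 1 mismatch.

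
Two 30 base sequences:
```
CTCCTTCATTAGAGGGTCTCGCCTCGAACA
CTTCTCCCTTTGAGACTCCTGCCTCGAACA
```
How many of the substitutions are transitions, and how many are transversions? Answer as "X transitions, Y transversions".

5 transitions, 3 transversions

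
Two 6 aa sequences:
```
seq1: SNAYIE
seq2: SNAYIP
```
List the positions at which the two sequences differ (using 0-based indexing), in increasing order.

5

Scanning 0-based: 5: E/P.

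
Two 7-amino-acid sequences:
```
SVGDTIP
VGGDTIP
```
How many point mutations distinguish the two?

Comparing position by position, 2 positions differ: 1 (S/V), 2 (V/G).

2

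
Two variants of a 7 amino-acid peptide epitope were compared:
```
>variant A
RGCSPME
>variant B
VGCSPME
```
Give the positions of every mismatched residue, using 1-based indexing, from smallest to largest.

1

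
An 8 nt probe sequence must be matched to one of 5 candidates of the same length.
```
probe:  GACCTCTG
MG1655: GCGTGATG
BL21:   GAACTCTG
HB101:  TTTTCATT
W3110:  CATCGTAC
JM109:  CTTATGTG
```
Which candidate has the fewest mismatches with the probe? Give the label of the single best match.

Hamming distances to probe — MG1655: 5; BL21: 1; HB101: 7; W3110: 6; JM109: 5.
Smallest is BL21 with 1 mismatch.

BL21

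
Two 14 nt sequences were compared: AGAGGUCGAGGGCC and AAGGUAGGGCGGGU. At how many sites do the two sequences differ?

Comparing position by position, 9 sites differ: 2 (G/A), 3 (A/G), 5 (G/U), 6 (U/A), 7 (C/G), 9 (A/G), 10 (G/C), 13 (C/G), 14 (C/U).

9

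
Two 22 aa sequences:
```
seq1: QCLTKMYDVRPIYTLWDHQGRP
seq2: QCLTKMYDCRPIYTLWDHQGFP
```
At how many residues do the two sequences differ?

2

Mismatches (1-based): residue 9: V→C; residue 21: R→F.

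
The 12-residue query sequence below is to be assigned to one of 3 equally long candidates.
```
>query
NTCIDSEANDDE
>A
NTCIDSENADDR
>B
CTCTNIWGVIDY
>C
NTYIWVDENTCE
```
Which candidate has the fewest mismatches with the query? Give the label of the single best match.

A

A differs at 3 positions; B differs at 9 positions; C differs at 7 positions. The closest is A.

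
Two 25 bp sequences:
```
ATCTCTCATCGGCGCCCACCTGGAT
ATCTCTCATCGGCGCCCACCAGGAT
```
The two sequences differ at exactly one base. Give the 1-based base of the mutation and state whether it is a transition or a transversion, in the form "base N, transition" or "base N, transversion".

base 21, transversion

Base 21 changes T→A. T is a pyrimidine and A is a purine, so this is a transversion.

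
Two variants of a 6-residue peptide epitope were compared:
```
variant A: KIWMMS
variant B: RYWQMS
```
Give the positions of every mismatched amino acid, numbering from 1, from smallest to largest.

Differences at position 1 (K→R), position 2 (I→Y), position 4 (M→Q).

1, 2, 4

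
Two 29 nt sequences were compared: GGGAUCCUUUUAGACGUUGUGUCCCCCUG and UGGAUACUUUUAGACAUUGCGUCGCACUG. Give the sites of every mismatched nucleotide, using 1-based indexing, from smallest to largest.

Scanning 1-based: 1: G/U; 6: C/A; 16: G/A; 20: U/C; 24: C/G; 26: C/A.

1, 6, 16, 20, 24, 26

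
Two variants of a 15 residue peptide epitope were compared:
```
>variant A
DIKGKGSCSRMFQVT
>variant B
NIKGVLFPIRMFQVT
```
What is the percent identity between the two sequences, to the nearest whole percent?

60%

Mismatches at positions 1, 5, 6, 7, 8, 9 (1-based): 6 of 15.
Identical positions: 9/15 = 60% → 60%.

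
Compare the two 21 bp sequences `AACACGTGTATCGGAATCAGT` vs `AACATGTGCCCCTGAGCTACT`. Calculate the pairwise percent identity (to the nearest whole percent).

9 positions differ (5, 9, 10, 11, 13, 16, 17, 18, 20), so 12 of 21 match: 12/21 = 57.14%.

57%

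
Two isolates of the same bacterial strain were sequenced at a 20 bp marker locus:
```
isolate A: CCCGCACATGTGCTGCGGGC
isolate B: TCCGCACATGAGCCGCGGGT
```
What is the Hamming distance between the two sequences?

4

The sequences differ at bases 1, 11, 14, 20 (1-based) — 4 in total.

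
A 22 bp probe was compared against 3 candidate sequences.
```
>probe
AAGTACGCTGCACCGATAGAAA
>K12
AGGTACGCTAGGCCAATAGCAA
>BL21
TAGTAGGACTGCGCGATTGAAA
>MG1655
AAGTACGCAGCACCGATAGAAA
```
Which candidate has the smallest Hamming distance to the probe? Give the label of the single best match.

Hamming distances to probe — K12: 6; BL21: 9; MG1655: 1.
Smallest is MG1655 with 1 mismatch.

MG1655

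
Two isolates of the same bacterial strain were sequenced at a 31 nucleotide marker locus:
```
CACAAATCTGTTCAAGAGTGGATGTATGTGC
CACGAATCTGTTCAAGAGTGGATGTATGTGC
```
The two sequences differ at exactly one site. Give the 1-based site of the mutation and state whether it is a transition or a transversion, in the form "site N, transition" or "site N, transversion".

site 4, transition

Site 4 changes A→G. A is a purine and G is a purine, so this is a transition.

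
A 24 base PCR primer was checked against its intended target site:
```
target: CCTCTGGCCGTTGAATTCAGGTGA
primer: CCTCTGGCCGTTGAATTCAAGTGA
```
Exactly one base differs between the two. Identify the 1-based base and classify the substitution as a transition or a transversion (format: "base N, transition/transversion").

base 20, transition

The sequences differ only at base 20: G→A (purine→purine), a transition.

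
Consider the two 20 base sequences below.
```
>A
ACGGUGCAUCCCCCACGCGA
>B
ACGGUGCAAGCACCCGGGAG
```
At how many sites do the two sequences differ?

8

Comparing position by position, 8 sites differ: 9 (U/A), 10 (C/G), 12 (C/A), 15 (A/C), 16 (C/G), 18 (C/G), 19 (G/A), 20 (A/G).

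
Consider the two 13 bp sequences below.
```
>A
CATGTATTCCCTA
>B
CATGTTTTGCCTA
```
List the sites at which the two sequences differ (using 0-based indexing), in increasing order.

Scanning 0-based: 5: A/T; 8: C/G.

5, 8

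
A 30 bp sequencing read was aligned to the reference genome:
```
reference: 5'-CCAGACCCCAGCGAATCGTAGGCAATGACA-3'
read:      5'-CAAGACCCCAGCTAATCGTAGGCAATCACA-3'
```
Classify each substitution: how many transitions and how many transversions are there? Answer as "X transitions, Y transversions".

0 transitions, 3 transversions

Mismatches (1-based):
position 2: C→A (pyrimidine→purine, transversion)
position 13: G→T (purine→pyrimidine, transversion)
position 27: G→C (purine→pyrimidine, transversion)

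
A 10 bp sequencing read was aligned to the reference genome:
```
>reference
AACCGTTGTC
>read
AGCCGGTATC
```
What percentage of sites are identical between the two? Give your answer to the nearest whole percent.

70%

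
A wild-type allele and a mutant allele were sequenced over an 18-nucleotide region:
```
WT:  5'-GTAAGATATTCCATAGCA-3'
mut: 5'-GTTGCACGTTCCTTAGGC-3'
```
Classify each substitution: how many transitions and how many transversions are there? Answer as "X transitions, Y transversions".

Transitions (purine↔purine or pyrimidine↔pyrimidine): 4 A→G, 7 T→C, 8 A→G.
Transversions (purine↔pyrimidine): 3 A→T, 5 G→C, 13 A→T, 17 C→G, 18 A→C.

3 transitions, 5 transversions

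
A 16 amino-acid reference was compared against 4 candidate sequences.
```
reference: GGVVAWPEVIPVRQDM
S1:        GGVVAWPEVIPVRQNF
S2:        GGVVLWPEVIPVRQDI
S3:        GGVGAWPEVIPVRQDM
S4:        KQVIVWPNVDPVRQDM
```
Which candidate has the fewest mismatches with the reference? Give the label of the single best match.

S3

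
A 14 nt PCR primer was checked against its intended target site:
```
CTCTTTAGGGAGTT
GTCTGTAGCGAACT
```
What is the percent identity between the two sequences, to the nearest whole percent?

Mismatches at positions 1, 5, 9, 12, 13 (1-based): 5 of 14.
Identical positions: 9/14 = 64.29% → 64%.

64%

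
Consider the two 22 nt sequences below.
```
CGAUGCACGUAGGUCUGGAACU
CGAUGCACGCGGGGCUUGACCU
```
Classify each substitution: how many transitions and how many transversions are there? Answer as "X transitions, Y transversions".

Transitions (purine↔purine or pyrimidine↔pyrimidine): 10 U→C, 11 A→G.
Transversions (purine↔pyrimidine): 14 U→G, 17 G→U, 20 A→C.

2 transitions, 3 transversions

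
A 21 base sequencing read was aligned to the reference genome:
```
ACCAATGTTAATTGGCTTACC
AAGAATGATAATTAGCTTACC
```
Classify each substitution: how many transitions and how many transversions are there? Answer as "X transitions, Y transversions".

Mismatches (1-based):
position 2: C→A (pyrimidine→purine, transversion)
position 3: C→G (pyrimidine→purine, transversion)
position 8: T→A (pyrimidine→purine, transversion)
position 14: G→A (purine→purine, transition)

1 transition, 3 transversions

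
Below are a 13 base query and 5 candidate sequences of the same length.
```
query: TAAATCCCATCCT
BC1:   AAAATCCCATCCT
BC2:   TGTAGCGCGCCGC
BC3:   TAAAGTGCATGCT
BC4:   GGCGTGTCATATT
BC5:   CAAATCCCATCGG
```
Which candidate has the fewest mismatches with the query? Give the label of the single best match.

BC1

Hamming distances to query — BC1: 1; BC2: 8; BC3: 4; BC4: 8; BC5: 3.
Smallest is BC1 with 1 mismatch.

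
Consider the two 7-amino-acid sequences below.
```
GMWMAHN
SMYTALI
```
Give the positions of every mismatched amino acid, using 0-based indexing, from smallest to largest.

Scanning 0-based: 0: G/S; 2: W/Y; 3: M/T; 5: H/L; 6: N/I.

0, 2, 3, 5, 6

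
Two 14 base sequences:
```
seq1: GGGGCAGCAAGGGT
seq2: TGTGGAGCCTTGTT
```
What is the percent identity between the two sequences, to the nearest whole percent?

50%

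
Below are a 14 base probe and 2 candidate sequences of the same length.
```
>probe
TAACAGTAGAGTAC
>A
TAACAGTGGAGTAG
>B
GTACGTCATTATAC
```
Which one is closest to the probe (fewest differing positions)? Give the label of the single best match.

A differs at 2 positions; B differs at 8 positions. The closest is A.

A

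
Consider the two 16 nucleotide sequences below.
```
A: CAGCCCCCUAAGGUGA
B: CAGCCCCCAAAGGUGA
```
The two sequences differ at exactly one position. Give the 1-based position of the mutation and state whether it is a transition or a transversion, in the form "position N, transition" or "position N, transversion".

position 9, transversion

Position 9 changes U→A. U is a pyrimidine and A is a purine, so this is a transversion.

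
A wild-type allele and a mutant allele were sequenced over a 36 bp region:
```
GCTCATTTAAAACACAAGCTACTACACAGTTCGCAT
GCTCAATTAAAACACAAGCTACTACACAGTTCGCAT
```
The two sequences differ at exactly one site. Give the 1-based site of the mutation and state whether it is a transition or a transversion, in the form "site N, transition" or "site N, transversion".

site 6, transversion

Site 6 changes T→A. T is a pyrimidine and A is a purine, so this is a transversion.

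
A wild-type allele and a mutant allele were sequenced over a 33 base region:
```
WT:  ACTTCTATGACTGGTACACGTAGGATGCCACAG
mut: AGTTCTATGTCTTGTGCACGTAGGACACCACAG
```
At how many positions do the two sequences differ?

6

Mismatches (1-based): position 2: C→G; position 10: A→T; position 13: G→T; position 16: A→G; position 26: T→C; position 27: G→A.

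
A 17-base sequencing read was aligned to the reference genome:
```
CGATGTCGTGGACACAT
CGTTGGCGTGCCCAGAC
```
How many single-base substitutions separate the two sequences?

Mismatches (1-based): site 3: A→T; site 6: T→G; site 11: G→C; site 12: A→C; site 15: C→G; site 17: T→C.

6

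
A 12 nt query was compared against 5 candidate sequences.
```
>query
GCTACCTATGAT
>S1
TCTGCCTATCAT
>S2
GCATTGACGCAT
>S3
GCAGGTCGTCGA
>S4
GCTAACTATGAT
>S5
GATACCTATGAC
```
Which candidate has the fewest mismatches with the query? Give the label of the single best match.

S4

Hamming distances to query — S1: 3; S2: 8; S3: 9; S4: 1; S5: 2.
Smallest is S4 with 1 mismatch.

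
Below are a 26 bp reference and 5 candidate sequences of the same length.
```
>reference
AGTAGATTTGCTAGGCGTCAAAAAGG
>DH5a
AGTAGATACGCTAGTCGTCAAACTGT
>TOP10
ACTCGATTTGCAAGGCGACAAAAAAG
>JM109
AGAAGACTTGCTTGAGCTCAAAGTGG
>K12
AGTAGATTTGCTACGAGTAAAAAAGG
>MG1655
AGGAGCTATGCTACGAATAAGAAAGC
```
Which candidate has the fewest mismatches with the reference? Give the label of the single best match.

K12

DH5a differs at 6 bases; TOP10 differs at 5 bases; JM109 differs at 8 bases; K12 differs at 3 bases; MG1655 differs at 9 bases. The closest is K12.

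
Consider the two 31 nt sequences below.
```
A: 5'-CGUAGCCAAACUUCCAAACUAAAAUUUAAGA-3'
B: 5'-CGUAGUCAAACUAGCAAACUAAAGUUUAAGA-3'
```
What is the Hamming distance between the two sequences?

The sequences differ at positions 6, 13, 14, 24 (1-based) — 4 in total.

4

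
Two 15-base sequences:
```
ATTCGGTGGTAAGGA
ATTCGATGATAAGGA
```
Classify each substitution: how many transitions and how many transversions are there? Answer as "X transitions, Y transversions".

Transitions (purine↔purine or pyrimidine↔pyrimidine): 6 G→A, 9 G→A.
Transversions (purine↔pyrimidine): none.

2 transitions, 0 transversions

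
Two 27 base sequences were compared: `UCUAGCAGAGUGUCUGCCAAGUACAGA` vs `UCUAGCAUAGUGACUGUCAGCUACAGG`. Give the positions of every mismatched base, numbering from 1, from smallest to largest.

8, 13, 17, 20, 21, 27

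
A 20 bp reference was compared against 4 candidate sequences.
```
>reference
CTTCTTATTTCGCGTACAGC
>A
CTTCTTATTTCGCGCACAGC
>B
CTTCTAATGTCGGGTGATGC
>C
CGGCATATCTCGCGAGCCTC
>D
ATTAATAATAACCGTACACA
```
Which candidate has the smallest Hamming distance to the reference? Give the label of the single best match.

A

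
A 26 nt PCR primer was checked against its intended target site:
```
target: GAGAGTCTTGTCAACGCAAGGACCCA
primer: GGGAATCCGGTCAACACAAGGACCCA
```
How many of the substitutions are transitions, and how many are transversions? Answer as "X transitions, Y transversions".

4 transitions, 1 transversion

Transitions (purine↔purine or pyrimidine↔pyrimidine): 2 A→G, 5 G→A, 8 T→C, 16 G→A.
Transversions (purine↔pyrimidine): 9 T→G.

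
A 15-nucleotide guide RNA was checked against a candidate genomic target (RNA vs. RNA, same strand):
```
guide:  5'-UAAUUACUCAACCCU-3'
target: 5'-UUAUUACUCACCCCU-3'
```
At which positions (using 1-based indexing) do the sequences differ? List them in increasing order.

2, 11

Differences at position 2 (A→U), position 11 (A→C).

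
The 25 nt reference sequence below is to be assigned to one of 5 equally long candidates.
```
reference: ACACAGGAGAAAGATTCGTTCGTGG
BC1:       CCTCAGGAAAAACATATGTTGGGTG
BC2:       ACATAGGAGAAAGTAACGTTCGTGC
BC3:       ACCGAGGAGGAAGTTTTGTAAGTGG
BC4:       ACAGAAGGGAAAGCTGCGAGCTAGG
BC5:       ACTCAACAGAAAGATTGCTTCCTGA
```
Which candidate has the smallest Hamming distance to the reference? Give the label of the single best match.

Hamming distances to reference — BC1: 9; BC2: 5; BC3: 7; BC4: 9; BC5: 7.
Smallest is BC2 with 5 mismatches.

BC2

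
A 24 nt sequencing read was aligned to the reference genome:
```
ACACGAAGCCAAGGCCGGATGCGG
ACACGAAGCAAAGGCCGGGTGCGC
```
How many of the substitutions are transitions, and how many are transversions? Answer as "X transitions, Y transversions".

1 transition, 2 transversions

Transitions (purine↔purine or pyrimidine↔pyrimidine): 19 A→G.
Transversions (purine↔pyrimidine): 10 C→A, 24 G→C.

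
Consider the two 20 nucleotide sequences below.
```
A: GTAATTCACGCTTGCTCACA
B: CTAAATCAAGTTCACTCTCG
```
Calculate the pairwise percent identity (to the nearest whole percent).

60%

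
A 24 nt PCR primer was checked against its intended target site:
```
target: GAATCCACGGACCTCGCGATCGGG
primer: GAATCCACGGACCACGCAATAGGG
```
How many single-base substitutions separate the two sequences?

3

The sequences differ at positions 14, 18, 21 (1-based) — 3 in total.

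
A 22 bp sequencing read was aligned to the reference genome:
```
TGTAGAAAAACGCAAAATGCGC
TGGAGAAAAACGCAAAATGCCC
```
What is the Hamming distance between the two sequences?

Comparing position by position, 2 positions differ: 3 (T/G), 21 (G/C).

2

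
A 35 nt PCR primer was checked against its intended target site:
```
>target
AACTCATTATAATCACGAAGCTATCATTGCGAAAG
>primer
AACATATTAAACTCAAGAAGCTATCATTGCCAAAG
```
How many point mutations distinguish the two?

6

The sequences differ at sites 4, 5, 10, 12, 16, 31 (1-based) — 6 in total.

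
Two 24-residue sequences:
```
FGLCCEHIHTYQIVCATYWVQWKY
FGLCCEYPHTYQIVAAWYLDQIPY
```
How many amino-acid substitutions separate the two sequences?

8

Comparing position by position, 8 positions differ: 7 (H/Y), 8 (I/P), 15 (C/A), 17 (T/W), 19 (W/L), 20 (V/D), 22 (W/I), 23 (K/P).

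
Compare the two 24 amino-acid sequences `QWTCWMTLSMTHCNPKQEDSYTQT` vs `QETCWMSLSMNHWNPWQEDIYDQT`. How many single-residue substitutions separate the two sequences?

7

The sequences differ at positions 2, 7, 11, 13, 16, 20, 22 (1-based) — 7 in total.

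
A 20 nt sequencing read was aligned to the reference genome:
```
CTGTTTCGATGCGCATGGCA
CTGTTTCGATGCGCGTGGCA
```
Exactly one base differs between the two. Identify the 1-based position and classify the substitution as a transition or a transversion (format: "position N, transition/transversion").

position 15, transition

The sequences differ only at position 15: A→G (purine→purine), a transition.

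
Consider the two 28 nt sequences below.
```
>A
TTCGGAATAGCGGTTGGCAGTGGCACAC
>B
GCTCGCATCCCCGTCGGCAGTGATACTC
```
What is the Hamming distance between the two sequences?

12

Comparing position by position, 12 bases differ: 1 (T/G), 2 (T/C), 3 (C/T), 4 (G/C), 6 (A/C), 9 (A/C), 10 (G/C), 12 (G/C), 15 (T/C), 23 (G/A), 24 (C/T), 27 (A/T).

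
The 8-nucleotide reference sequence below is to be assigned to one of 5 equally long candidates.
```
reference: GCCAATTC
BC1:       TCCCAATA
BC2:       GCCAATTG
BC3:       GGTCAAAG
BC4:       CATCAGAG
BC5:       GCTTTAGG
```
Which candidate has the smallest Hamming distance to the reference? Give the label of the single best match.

BC2

BC1 differs at 4 bases; BC2 differs at 1 base; BC3 differs at 6 bases; BC4 differs at 7 bases; BC5 differs at 6 bases. The closest is BC2.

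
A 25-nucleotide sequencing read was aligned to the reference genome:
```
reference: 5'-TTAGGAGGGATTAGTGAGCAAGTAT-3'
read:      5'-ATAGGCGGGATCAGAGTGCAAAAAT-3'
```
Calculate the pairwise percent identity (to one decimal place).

Mismatches at positions 1, 6, 12, 15, 17, 22, 23 (1-based): 7 of 25.
Identical positions: 18/25 = 72% → 72.0%.

72.0%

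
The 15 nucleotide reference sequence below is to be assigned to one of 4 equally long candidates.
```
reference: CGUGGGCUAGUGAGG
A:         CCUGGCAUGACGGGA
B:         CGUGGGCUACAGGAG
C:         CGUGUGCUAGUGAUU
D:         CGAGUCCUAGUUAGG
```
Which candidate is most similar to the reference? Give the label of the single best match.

A differs at 8 positions; B differs at 4 positions; C differs at 3 positions; D differs at 4 positions. The closest is C.

C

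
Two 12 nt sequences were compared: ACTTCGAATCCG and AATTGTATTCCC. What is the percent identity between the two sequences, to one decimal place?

58.3%

Mismatches at positions 2, 5, 6, 8, 12 (1-based): 5 of 12.
Identical positions: 7/12 = 58.33% → 58.3%.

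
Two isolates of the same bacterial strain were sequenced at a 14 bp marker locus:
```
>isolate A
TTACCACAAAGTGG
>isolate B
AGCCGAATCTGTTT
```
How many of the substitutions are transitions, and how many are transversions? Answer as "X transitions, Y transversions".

0 transitions, 10 transversions

Transitions (purine↔purine or pyrimidine↔pyrimidine): none.
Transversions (purine↔pyrimidine): 1 T→A, 2 T→G, 3 A→C, 5 C→G, 7 C→A, 8 A→T, 9 A→C, 10 A→T, 13 G→T, 14 G→T.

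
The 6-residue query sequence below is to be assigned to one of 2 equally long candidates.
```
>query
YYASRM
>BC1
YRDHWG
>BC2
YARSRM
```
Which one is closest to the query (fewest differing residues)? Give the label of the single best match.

BC2

Hamming distances to query — BC1: 5; BC2: 2.
Smallest is BC2 with 2 mismatches.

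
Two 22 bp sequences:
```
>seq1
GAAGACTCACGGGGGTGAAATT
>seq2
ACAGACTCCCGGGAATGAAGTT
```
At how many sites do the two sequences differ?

6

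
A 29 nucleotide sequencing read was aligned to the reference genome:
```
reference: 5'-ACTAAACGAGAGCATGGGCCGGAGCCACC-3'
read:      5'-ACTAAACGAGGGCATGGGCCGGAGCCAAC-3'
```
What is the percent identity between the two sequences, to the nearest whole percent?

93%

Mismatches at positions 11, 28 (1-based): 2 of 29.
Identical positions: 27/29 = 93.1% → 93%.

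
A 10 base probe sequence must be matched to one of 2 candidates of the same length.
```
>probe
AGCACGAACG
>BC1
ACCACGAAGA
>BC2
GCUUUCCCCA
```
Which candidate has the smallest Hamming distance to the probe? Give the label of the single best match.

BC1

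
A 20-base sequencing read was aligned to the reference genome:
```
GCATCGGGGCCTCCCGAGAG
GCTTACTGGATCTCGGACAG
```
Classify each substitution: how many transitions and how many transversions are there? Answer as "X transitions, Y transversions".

Mismatches (1-based):
position 3: A→T (purine→pyrimidine, transversion)
position 5: C→A (pyrimidine→purine, transversion)
position 6: G→C (purine→pyrimidine, transversion)
position 7: G→T (purine→pyrimidine, transversion)
position 10: C→A (pyrimidine→purine, transversion)
position 11: C→T (pyrimidine→pyrimidine, transition)
position 12: T→C (pyrimidine→pyrimidine, transition)
position 13: C→T (pyrimidine→pyrimidine, transition)
position 15: C→G (pyrimidine→purine, transversion)
position 18: G→C (purine→pyrimidine, transversion)

3 transitions, 7 transversions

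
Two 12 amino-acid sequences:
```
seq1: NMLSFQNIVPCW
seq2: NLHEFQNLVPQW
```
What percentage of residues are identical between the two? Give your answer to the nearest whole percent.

58%

Mismatches at positions 2, 3, 4, 8, 11 (1-based): 5 of 12.
Identical positions: 7/12 = 58.33% → 58%.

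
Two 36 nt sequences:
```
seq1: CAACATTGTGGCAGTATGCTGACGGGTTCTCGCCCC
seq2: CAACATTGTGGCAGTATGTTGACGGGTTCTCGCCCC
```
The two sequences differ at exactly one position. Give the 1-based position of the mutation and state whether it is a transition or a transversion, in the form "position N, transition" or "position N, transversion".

The sequences differ only at position 19: C→T (pyrimidine→pyrimidine), a transition.

position 19, transition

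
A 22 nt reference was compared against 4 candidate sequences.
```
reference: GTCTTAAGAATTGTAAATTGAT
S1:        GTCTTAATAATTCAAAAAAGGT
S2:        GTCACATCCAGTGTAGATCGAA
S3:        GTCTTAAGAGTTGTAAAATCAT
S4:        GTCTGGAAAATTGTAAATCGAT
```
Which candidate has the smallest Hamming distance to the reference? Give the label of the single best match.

S3

S1 differs at 6 sites; S2 differs at 9 sites; S3 differs at 3 sites; S4 differs at 4 sites. The closest is S3.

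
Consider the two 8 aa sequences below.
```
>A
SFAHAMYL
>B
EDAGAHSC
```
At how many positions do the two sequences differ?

Mismatches (1-based): position 1: S→E; position 2: F→D; position 4: H→G; position 6: M→H; position 7: Y→S; position 8: L→C.

6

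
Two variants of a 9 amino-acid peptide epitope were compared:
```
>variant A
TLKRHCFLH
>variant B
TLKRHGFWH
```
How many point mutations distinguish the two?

The sequences differ at positions 6, 8 (1-based) — 2 in total.

2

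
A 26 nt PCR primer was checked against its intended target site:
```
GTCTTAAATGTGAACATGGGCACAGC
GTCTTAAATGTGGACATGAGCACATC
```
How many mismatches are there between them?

3

Mismatches (1-based): base 13: A→G; base 19: G→A; base 25: G→T.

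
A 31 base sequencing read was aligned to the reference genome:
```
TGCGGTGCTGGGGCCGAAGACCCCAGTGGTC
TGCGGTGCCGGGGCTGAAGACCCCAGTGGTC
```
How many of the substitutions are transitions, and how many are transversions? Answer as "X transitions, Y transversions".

2 transitions, 0 transversions

Mismatches (1-based):
site 9: T→C (pyrimidine→pyrimidine, transition)
site 15: C→T (pyrimidine→pyrimidine, transition)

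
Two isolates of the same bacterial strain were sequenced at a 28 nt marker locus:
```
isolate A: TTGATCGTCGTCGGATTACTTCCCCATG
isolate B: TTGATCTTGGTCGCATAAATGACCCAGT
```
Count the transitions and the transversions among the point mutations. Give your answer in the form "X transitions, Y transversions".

0 transitions, 9 transversions

Transitions (purine↔purine or pyrimidine↔pyrimidine): none.
Transversions (purine↔pyrimidine): 7 G→T, 9 C→G, 14 G→C, 17 T→A, 19 C→A, 21 T→G, 22 C→A, 27 T→G, 28 G→T.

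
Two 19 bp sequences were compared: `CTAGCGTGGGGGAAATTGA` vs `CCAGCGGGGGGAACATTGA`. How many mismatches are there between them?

The sequences differ at bases 2, 7, 12, 14 (1-based) — 4 in total.

4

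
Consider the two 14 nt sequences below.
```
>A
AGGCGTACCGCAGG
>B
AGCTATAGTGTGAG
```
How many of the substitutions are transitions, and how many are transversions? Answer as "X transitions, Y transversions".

Transitions (purine↔purine or pyrimidine↔pyrimidine): 4 C→T, 5 G→A, 9 C→T, 11 C→T, 12 A→G, 13 G→A.
Transversions (purine↔pyrimidine): 3 G→C, 8 C→G.

6 transitions, 2 transversions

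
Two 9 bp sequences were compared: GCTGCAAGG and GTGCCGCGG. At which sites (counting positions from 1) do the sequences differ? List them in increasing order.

Scanning 1-based: 2: C/T; 3: T/G; 4: G/C; 6: A/G; 7: A/C.

2, 3, 4, 6, 7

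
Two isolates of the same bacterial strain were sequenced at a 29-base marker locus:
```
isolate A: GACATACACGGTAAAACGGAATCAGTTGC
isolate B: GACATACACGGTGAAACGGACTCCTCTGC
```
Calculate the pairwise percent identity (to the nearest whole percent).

83%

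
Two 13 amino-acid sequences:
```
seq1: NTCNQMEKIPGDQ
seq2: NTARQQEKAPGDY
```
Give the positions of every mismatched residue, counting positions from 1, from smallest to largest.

Differences at position 3 (C→A), position 4 (N→R), position 6 (M→Q), position 9 (I→A), position 13 (Q→Y).

3, 4, 6, 9, 13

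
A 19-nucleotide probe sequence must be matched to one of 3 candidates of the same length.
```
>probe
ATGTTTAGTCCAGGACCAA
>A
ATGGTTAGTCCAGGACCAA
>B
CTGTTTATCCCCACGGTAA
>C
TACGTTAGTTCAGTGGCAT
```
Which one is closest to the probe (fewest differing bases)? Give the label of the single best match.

A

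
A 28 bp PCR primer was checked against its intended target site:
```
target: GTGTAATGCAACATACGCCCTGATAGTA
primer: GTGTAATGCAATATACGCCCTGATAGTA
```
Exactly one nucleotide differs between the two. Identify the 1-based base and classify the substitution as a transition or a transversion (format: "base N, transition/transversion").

Base 12 changes C→T. C is a pyrimidine and T is a pyrimidine, so this is a transition.

base 12, transition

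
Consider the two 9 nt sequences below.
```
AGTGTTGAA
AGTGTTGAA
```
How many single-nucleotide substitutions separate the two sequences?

0

The two sequences are identical at every position.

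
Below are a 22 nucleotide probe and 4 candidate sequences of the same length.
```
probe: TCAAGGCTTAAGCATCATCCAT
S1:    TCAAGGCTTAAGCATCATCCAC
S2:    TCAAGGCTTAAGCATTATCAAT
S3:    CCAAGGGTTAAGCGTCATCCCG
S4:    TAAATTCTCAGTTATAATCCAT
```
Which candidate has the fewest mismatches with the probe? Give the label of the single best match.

S1

S1 differs at 1 position; S2 differs at 2 positions; S3 differs at 5 positions; S4 differs at 8 positions. The closest is S1.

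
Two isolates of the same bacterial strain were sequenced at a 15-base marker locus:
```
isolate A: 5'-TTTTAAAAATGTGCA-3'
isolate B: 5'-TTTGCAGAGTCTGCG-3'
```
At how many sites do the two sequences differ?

6

Mismatches (1-based): site 4: T→G; site 5: A→C; site 7: A→G; site 9: A→G; site 11: G→C; site 15: A→G.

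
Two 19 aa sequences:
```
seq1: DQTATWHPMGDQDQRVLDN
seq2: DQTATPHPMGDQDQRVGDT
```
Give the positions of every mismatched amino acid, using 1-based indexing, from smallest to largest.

6, 17, 19

Differences at position 6 (W→P), position 17 (L→G), position 19 (N→T).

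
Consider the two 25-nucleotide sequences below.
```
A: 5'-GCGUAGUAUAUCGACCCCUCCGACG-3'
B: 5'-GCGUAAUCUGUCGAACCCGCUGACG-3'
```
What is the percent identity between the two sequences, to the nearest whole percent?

6 positions differ (6, 8, 10, 15, 19, 21), so 19 of 25 match: 19/25 = 76%.

76%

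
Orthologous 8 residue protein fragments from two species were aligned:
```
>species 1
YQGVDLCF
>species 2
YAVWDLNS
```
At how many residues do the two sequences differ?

5

Mismatches (1-based): residue 2: Q→A; residue 3: G→V; residue 4: V→W; residue 7: C→N; residue 8: F→S.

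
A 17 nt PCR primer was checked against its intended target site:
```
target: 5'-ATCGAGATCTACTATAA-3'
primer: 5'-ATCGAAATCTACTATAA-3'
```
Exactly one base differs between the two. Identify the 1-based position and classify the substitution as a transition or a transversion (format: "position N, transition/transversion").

position 6, transition

The sequences differ only at position 6: G→A (purine→purine), a transition.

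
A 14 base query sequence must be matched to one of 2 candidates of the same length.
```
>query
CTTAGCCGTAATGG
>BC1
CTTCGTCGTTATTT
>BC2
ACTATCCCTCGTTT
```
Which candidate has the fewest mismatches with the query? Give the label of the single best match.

BC1 differs at 5 positions; BC2 differs at 8 positions. The closest is BC1.

BC1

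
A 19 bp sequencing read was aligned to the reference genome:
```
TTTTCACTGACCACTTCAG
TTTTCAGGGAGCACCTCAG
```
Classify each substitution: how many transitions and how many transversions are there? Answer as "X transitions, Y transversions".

1 transition, 3 transversions

Mismatches (1-based):
site 7: C→G (pyrimidine→purine, transversion)
site 8: T→G (pyrimidine→purine, transversion)
site 11: C→G (pyrimidine→purine, transversion)
site 15: T→C (pyrimidine→pyrimidine, transition)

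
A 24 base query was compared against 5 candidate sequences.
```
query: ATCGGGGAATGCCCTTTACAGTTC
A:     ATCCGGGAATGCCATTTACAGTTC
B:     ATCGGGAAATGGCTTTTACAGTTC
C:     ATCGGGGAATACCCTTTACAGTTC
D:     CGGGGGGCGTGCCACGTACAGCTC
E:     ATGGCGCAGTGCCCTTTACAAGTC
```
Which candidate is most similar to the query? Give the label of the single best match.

C

Hamming distances to query — A: 2; B: 3; C: 1; D: 9; E: 6.
Smallest is C with 1 mismatch.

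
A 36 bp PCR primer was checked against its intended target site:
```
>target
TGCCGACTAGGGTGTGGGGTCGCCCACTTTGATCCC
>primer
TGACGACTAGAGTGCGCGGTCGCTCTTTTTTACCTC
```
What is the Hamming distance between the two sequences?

Comparing position by position, 10 positions differ: 3 (C/A), 11 (G/A), 15 (T/C), 17 (G/C), 24 (C/T), 26 (A/T), 27 (C/T), 31 (G/T), 33 (T/C), 35 (C/T).

10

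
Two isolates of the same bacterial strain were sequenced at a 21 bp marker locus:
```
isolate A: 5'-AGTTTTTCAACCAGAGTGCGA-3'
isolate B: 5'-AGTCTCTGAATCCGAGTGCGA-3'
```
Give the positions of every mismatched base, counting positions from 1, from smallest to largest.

4, 6, 8, 11, 13

Differences at position 4 (T→C), position 6 (T→C), position 8 (C→G), position 11 (C→T), position 13 (A→C).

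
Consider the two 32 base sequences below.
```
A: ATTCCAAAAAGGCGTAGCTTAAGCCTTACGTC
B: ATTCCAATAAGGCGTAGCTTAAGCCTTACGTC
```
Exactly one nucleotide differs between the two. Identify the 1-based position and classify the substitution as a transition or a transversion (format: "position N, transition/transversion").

position 8, transversion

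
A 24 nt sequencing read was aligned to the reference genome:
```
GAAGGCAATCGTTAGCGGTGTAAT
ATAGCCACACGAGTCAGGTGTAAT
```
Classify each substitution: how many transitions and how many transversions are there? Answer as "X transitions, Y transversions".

1 transition, 9 transversions

Mismatches (1-based):
site 1: G→A (purine→purine, transition)
site 2: A→T (purine→pyrimidine, transversion)
site 5: G→C (purine→pyrimidine, transversion)
site 8: A→C (purine→pyrimidine, transversion)
site 9: T→A (pyrimidine→purine, transversion)
site 12: T→A (pyrimidine→purine, transversion)
site 13: T→G (pyrimidine→purine, transversion)
site 14: A→T (purine→pyrimidine, transversion)
site 15: G→C (purine→pyrimidine, transversion)
site 16: C→A (pyrimidine→purine, transversion)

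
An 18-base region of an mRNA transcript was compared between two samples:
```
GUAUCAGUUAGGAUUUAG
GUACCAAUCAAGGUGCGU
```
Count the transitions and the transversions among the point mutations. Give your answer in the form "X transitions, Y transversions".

7 transitions, 2 transversions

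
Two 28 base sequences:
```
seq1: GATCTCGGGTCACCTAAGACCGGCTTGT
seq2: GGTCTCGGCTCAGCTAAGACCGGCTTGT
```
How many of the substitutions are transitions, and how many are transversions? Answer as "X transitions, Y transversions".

1 transition, 2 transversions

Transitions (purine↔purine or pyrimidine↔pyrimidine): 2 A→G.
Transversions (purine↔pyrimidine): 9 G→C, 13 C→G.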